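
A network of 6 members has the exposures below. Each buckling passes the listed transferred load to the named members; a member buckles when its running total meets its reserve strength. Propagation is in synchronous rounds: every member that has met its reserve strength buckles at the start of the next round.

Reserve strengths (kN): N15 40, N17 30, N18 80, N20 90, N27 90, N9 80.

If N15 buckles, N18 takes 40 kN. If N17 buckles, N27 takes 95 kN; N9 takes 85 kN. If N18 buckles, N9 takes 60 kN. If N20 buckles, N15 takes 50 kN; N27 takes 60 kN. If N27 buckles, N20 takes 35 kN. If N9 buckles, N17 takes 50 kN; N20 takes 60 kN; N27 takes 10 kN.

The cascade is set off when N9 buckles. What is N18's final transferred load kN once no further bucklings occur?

Round 1 — N9 buckles (initial).
  N17: +50 → 50 ≥ 30
  N20: +60 → 60 < 90
  N27: +10 → 10 < 90
Round 2 — N17 buckles.
  N27: +95 → 105 ≥ 90
Round 3 — N27 buckles.
  N20: +35 → 95 ≥ 90
Round 4 — N20 buckles.
  N15: +50 → 50 ≥ 40
Round 5 — N15 buckles.
  N18: +40 → 40 < 80
No further bucklings.

40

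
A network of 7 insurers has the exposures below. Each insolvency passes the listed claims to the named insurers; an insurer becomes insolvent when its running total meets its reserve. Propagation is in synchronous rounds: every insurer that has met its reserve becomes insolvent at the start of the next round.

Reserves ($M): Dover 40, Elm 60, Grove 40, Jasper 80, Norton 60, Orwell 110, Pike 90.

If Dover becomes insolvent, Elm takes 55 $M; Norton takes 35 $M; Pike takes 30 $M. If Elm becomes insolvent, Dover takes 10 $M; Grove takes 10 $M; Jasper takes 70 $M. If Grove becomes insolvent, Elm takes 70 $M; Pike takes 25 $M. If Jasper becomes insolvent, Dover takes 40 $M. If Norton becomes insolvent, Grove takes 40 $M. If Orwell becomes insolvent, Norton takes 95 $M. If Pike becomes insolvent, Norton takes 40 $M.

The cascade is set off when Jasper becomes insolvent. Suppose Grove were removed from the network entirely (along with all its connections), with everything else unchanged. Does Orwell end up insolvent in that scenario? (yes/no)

no

With Grove removed:
Round 1 — Jasper becomes insolvent (initial).
  Dover: +40 → 40 ≥ 40
Round 2 — Dover becomes insolvent.
  Elm: +55 → 55 < 60
  Norton: +35 → 35 < 60
  Pike: +30 → 30 < 90
No further insolvencies.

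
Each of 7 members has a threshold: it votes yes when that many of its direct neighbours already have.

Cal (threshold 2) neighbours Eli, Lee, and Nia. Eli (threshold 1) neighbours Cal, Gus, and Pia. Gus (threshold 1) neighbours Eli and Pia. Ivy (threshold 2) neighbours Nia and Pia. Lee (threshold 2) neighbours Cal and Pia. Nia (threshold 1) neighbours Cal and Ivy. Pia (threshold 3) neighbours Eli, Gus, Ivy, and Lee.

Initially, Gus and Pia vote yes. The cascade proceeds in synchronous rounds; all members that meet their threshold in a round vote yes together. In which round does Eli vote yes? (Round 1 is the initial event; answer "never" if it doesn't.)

2

Round 1 — Gus, Pia vote yes (initial).
Round 2 — checking thresholds:
  Eli: 2 of 3 neighbours ≥ 1, votes yes.
  Ivy: 1 of 2 neighbours < 2, not yet.
  Lee: 1 of 2 neighbours < 2, not yet.
Round 3 — no new yes votes; cascade stops.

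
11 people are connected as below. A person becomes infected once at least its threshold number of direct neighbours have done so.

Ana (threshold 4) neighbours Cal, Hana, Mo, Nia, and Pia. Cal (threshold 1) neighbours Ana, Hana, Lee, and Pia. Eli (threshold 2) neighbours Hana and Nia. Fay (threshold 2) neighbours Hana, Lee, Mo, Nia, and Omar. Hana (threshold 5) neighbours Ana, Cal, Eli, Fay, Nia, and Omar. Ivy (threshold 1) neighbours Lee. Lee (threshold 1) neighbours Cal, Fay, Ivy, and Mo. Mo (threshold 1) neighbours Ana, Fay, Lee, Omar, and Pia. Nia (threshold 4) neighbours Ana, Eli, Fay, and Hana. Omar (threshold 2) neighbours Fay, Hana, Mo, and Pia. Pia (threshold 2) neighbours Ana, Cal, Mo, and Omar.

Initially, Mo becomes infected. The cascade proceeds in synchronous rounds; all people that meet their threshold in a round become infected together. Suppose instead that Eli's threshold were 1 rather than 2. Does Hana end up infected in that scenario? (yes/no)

no

With Eli's threshold at 1:
Round 1 — Mo becomes infected (initial).
Round 2 — checking thresholds:
  Ana: 1 of 5 neighbours < 4, below threshold.
  Fay: 1 of 5 neighbours < 2, below threshold.
  Lee: 1 of 4 neighbours ≥ 1, becomes infected.
  Omar: 1 of 4 neighbours < 2, below threshold.
  Pia: 1 of 4 neighbours < 2, below threshold.
Round 3 — checking thresholds:
  Ana: 1 of 5 neighbours < 4, below threshold.
  Cal: 1 of 4 neighbours ≥ 1, becomes infected.
  Fay: 2 of 5 neighbours ≥ 2, becomes infected.
  Ivy: 1 of 1 neighbours ≥ 1, becomes infected.
  Omar: 1 of 4 neighbours < 2, below threshold.
  Pia: 1 of 4 neighbours < 2, below threshold.
Round 4 — checking thresholds:
  Ana: 2 of 5 neighbours < 4, below threshold.
  Hana: 2 of 6 neighbours < 5, below threshold.
  Nia: 1 of 4 neighbours < 4, below threshold.
  Omar: 2 of 4 neighbours ≥ 2, becomes infected.
  Pia: 2 of 4 neighbours ≥ 2, becomes infected.
Round 5 — no new infections; cascade stops.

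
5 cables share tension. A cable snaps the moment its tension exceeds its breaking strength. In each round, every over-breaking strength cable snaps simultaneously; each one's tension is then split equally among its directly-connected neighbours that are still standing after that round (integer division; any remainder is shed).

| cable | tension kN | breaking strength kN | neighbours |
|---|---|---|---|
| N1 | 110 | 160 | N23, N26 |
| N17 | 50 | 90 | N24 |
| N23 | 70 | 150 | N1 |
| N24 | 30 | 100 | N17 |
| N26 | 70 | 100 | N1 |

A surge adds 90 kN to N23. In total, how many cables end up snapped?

Round 1 — N23 at 160 > 150. N23 snaps.
  N23 sheds 160 kN to N1: 160 each.
    N1: 110+160 = 270 > 160
Round 2 — N1 snaps.
  N1 sheds 270 kN to N26: 270 each.
    N26: 70+270 = 340 > 100
Round 3 — N26 snaps.
  N26 sheds 340 kN: no online neighbours, lost.
No further breaks.

3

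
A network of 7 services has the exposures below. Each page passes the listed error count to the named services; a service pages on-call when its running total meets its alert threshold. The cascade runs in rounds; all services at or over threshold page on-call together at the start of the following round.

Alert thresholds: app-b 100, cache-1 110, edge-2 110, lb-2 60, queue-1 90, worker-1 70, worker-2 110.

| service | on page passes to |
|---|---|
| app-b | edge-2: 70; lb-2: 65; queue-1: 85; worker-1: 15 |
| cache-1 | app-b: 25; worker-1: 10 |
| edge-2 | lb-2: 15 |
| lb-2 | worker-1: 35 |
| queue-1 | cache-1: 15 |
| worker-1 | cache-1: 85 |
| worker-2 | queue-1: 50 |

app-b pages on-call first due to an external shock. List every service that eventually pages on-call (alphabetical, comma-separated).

app-b, lb-2

Round 1 — app-b pages on-call (initial).
  edge-2: +70 → 70 < 110
  lb-2: +65 → 65 ≥ 60
  queue-1: +85 → 85 < 90
  worker-1: +15 → 15 < 70
Round 2 — lb-2 pages on-call.
  worker-1: +35 → 50 < 70
No further pages.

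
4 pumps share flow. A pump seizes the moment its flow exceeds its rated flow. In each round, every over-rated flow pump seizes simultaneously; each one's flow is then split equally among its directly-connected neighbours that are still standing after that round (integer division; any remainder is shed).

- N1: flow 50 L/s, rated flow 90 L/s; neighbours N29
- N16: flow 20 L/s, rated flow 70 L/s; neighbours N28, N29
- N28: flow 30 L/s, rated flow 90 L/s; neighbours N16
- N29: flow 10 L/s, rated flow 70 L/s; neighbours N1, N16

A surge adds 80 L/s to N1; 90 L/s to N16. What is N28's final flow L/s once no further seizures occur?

85

Round 1 — N1 at 130 > 90; N16 at 110 > 70. N1, N16 seize.
  N1 sheds 130 L/s to N29: 130 each.
    N29: 10+130 = 140 > 70
  N16 sheds 110 L/s to N28, N29: 55 each.
    N28: 30+55 = 85 ≤ 90
    N29: 140+55 = 195 > 70
Round 2 — N29 seizes.
  N29 sheds 195 L/s: no online neighbours, lost.
No further seizures.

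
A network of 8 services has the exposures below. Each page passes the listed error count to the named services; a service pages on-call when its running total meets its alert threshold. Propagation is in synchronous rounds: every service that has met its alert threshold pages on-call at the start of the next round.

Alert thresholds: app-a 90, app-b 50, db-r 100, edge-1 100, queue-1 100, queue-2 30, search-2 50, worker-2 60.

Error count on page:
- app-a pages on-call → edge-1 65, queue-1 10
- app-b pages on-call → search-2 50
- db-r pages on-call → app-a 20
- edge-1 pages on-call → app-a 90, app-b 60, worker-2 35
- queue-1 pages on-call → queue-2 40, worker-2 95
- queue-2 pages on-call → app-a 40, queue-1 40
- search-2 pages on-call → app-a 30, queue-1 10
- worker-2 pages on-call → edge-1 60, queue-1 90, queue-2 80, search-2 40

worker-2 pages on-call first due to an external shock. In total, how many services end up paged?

Round 1 — worker-2 pages on-call (initial).
  edge-1: +60 → 60 < 100
  queue-1: +90 → 90 < 100
  queue-2: +80 → 80 ≥ 30
  search-2: +40 → 40 < 50
Round 2 — queue-2 pages on-call.
  app-a: +40 → 40 < 90
  queue-1: +40 → 130 ≥ 100
Round 3 — queue-1 pages on-call.
No further pages.

3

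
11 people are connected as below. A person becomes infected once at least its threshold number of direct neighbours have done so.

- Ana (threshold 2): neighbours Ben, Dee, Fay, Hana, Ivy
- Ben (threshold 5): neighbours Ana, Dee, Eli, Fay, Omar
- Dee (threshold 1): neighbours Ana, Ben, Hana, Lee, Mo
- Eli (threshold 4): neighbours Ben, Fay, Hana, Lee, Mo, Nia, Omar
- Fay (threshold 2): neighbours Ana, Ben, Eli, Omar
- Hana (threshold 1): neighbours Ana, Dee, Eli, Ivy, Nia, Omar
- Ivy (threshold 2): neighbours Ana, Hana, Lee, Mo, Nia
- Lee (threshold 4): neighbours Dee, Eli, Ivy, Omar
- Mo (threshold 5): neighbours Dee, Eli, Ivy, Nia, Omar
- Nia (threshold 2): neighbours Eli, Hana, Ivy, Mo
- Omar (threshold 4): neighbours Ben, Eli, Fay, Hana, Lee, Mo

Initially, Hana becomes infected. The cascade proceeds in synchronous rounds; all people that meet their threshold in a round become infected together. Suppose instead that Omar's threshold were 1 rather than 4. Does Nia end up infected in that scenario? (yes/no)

yes

With Omar's threshold at 1:
Round 1 — Hana becomes infected (initial).
Round 2 — checking thresholds:
  Ana: 1 of 5 neighbours < 2, not yet.
  Dee: 1 of 5 neighbours ≥ 1, becomes infected.
  Eli: 1 of 7 neighbours < 4, not yet.
  Ivy: 1 of 5 neighbours < 2, not yet.
  Nia: 1 of 4 neighbours < 2, not yet.
  Omar: 1 of 6 neighbours ≥ 1, becomes infected.
Round 3 — checking thresholds:
  Ana: 2 of 5 neighbours ≥ 2, becomes infected.
  Ben: 2 of 5 neighbours < 5, not yet.
  Eli: 2 of 7 neighbours < 4, not yet.
  Fay: 1 of 4 neighbours < 2, not yet.
  Ivy: 1 of 5 neighbours < 2, not yet.
  Lee: 2 of 4 neighbours < 4, not yet.
  Mo: 2 of 5 neighbours < 5, not yet.
  Nia: 1 of 4 neighbours < 2, not yet.
Round 4 — checking thresholds:
  Ben: 3 of 5 neighbours < 5, not yet.
  Eli: 2 of 7 neighbours < 4, not yet.
  Fay: 2 of 4 neighbours ≥ 2, becomes infected.
  Ivy: 2 of 5 neighbours ≥ 2, becomes infected.
  Lee: 2 of 4 neighbours < 4, not yet.
  Mo: 2 of 5 neighbours < 5, not yet.
  Nia: 1 of 4 neighbours < 2, not yet.
Round 5 — checking thresholds:
  Ben: 4 of 5 neighbours < 5, not yet.
  Eli: 3 of 7 neighbours < 4, not yet.
  Lee: 3 of 4 neighbours < 4, not yet.
  Mo: 3 of 5 neighbours < 5, not yet.
  Nia: 2 of 4 neighbours ≥ 2, becomes infected.
Round 6 — checking thresholds:
  Ben: 4 of 5 neighbours < 5, not yet.
  Eli: 4 of 7 neighbours ≥ 4, becomes infected.
  Lee: 3 of 4 neighbours < 4, not yet.
  Mo: 4 of 5 neighbours < 5, not yet.
Round 7 — checking thresholds:
  Ben: 5 of 5 neighbours ≥ 5, becomes infected.
  Lee: 4 of 4 neighbours ≥ 4, becomes infected.
  Mo: 5 of 5 neighbours ≥ 5, becomes infected.
Round 8 — no new infections; cascade stops.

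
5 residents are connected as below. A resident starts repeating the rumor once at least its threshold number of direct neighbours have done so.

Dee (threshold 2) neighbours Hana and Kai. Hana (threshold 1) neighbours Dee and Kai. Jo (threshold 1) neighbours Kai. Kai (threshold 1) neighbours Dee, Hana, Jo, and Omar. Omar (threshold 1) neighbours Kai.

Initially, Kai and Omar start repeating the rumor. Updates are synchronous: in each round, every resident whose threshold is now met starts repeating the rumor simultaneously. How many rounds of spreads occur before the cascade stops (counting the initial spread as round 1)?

3

Round 1 — Kai, Omar start repeating the rumor (initial).
Round 2 — checking thresholds:
  Dee: 1 of 2 neighbours < 2, holds.
  Hana: 1 of 2 neighbours ≥ 1, starts repeating the rumor.
  Jo: 1 of 1 neighbours ≥ 1, starts repeating the rumor.
Round 3 — checking thresholds:
  Dee: 2 of 2 neighbours ≥ 2, starts repeating the rumor.
Round 4 — no new spreads; cascade stops.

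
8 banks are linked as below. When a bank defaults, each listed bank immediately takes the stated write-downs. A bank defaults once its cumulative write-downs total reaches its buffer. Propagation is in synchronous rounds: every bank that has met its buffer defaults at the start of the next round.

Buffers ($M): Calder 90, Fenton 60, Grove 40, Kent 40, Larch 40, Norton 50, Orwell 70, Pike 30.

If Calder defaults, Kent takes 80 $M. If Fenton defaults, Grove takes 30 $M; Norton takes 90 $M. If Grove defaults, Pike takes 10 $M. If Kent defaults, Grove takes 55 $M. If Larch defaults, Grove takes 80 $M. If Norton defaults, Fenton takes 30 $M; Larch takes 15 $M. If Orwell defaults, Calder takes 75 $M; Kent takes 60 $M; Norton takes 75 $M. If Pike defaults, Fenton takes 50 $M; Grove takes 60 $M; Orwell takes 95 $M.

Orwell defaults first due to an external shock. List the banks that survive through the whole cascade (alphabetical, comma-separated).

Round 1 — Orwell defaults (initial).
  Calder: +75 → 75 < 90
  Kent: +60 → 60 ≥ 40
  Norton: +75 → 75 ≥ 50
Round 2 — Kent, Norton default.
  Fenton: +30 → 30 < 60
  Grove: +55 → 55 ≥ 40
  Larch: +15 → 15 < 40
Round 3 — Grove defaults.
  Pike: +10 → 10 < 30
No further defaults.

Calder, Fenton, Larch, Pike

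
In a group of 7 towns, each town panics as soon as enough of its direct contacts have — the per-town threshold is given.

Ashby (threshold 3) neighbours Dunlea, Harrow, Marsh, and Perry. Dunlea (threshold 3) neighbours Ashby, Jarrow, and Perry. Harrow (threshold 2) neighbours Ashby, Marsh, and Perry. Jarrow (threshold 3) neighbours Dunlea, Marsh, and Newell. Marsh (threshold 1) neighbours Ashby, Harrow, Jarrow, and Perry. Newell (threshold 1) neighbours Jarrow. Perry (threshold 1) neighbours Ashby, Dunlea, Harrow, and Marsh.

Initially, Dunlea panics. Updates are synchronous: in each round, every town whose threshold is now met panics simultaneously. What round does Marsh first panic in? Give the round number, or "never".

Round 1 — Dunlea panics (initial).
Round 2 — checking thresholds:
  Ashby: 1 of 4 neighbours < 3, not yet.
  Jarrow: 1 of 3 neighbours < 3, not yet.
  Perry: 1 of 4 neighbours ≥ 1, panics.
Round 3 — checking thresholds:
  Ashby: 2 of 4 neighbours < 3, not yet.
  Harrow: 1 of 3 neighbours < 2, not yet.
  Jarrow: 1 of 3 neighbours < 3, not yet.
  Marsh: 1 of 4 neighbours ≥ 1, panics.
Round 4 — checking thresholds:
  Ashby: 3 of 4 neighbours ≥ 3, panics.
  Harrow: 2 of 3 neighbours ≥ 2, panics.
  Jarrow: 2 of 3 neighbours < 3, not yet.
Round 5 — no new panics; cascade stops.

3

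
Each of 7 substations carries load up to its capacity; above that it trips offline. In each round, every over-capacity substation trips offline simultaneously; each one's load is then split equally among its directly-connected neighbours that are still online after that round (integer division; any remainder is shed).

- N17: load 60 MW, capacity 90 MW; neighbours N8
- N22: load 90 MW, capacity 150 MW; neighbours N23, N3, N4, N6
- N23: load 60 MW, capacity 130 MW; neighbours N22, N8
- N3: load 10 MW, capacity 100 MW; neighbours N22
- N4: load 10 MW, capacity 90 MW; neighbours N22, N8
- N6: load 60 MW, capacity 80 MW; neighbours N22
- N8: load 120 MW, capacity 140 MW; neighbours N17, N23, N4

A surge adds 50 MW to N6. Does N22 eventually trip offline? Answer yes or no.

Round 1 — N6 at 110 > 80. N6 trips offline.
  N6 sheds 110 MW to N22: 110 each.
    N22: 90+110 = 200 > 150
Round 2 — N22 trips offline.
  N22 sheds 200 MW to N23, N3, N4: 66 each (2 lost).
    N23: 60+66 = 126 ≤ 130
    N3: 10+66 = 76 ≤ 100
    N4: 10+66 = 76 ≤ 90
No further trips.

yes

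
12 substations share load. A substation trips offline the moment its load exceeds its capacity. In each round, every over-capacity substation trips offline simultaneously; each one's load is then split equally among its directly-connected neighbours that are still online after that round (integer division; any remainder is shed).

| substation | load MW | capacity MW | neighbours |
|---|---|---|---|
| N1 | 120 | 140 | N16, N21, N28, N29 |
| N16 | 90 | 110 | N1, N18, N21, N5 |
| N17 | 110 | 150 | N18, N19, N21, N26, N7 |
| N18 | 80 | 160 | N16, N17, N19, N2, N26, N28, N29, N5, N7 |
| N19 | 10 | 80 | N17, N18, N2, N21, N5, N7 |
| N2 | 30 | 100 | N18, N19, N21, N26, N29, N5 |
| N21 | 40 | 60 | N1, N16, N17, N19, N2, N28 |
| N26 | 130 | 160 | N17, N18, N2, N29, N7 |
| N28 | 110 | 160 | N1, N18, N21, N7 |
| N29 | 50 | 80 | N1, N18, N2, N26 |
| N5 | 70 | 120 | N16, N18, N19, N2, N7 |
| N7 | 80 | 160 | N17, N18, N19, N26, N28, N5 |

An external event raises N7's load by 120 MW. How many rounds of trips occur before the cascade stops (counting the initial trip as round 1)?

Round 1 — N7 at 200 > 160. N7 trips offline.
  N7 sheds 200 MW to N17, N18, N19, N26, N28, N5: 33 each (2 lost).
    N17: 110+33 = 143 ≤ 150
    N18: 80+33 = 113 ≤ 160
    N19: 10+33 = 43 ≤ 80
    N26: 130+33 = 163 > 160
    N28: 110+33 = 143 ≤ 160
    N5: 70+33 = 103 ≤ 120
Round 2 — N26 trips offline.
  N26 sheds 163 MW to N17, N18, N2, N29: 40 each (3 lost).
    N17: 143+40 = 183 > 150
    N18: 113+40 = 153 ≤ 160
    N2: 30+40 = 70 ≤ 100
    N29: 50+40 = 90 > 80
Round 3 — N17, N29 trip offline.
  N17 sheds 183 MW to N18, N19, N21: 61 each.
    N18: 153+61 = 214 > 160
    N19: 43+61 = 104 > 80
    N21: 40+61 = 101 > 60
  N29 sheds 90 MW to N1, N18, N2: 30 each.
    N1: 120+30 = 150 > 140
    N18: 214+30 = 244 > 160
    N2: 70+30 = 100 ≤ 100
Round 4 — N1, N18, N19, N21 trip offline.
  N1 sheds 150 MW to N16, N28: 75 each.
    N16: 90+75 = 165 > 110
    N28: 143+75 = 218 > 160
  N18 sheds 244 MW to N16, N2, N28, N5: 61 each.
    N16: 165+61 = 226 > 110
    N2: 100+61 = 161 > 100
    N28: 218+61 = 279 > 160
    N5: 103+61 = 164 > 120
  N19 sheds 104 MW to N2, N5: 52 each.
    N2: 161+52 = 213 > 100
    N5: 164+52 = 216 > 120
  N21 sheds 101 MW to N16, N2, N28: 33 each (2 lost).
    N16: 226+33 = 259 > 110
    N2: 213+33 = 246 > 100
    N28: 279+33 = 312 > 160
Round 5 — N16, N2, N28, N5 trip offline.
  N16 sheds 259 MW: no online neighbours, lost.
  N2 sheds 246 MW: no online neighbours, lost.
  N28 sheds 312 MW: no online neighbours, lost.
  N5 sheds 216 MW: no online neighbours, lost.
No further trips.

5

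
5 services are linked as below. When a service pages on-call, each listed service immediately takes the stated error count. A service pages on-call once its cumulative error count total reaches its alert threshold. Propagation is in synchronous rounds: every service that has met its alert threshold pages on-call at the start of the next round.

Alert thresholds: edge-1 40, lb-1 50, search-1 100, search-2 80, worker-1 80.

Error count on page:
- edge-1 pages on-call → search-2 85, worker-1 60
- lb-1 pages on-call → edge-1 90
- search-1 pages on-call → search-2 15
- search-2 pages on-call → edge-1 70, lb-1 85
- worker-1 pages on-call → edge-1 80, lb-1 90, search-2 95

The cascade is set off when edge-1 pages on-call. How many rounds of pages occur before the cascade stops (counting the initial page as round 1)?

3

Round 1 — edge-1 pages on-call (initial).
  search-2: +85 → 85 ≥ 80
  worker-1: +60 → 60 < 80
Round 2 — search-2 pages on-call.
  lb-1: +85 → 85 ≥ 50
Round 3 — lb-1 pages on-call.
No further pages.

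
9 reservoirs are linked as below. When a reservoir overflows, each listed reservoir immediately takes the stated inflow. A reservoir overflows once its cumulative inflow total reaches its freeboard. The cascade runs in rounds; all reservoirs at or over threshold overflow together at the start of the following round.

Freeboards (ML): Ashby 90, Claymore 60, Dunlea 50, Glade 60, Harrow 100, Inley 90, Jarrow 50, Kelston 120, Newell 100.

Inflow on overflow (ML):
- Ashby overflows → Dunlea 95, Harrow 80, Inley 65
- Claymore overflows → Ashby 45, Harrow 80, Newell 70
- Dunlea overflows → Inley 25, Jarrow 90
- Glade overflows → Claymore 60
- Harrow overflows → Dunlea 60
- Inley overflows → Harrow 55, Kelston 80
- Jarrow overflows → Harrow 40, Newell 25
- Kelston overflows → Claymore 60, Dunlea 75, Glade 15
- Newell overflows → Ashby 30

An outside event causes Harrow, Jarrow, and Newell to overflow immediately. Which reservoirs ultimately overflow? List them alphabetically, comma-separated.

Dunlea, Harrow, Jarrow, Newell

Round 1 — Harrow, Jarrow, Newell overflow (initial).
  Ashby: +30 → 30 < 90
  Dunlea: +60 → 60 ≥ 50
Round 2 — Dunlea overflows.
  Inley: +25 → 25 < 90
No further overflows.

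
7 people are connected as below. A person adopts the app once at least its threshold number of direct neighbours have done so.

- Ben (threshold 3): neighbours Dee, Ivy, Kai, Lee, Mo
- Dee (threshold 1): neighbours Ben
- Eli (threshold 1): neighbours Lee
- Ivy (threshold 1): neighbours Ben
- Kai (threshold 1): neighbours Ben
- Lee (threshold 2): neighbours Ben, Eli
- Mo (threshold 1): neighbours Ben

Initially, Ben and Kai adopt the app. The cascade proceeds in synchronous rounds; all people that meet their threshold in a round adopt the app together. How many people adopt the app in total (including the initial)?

5

Round 1 — Ben, Kai adopt the app (initial).
Round 2 — checking thresholds:
  Dee: 1 of 1 neighbours ≥ 1, adopts the app.
  Ivy: 1 of 1 neighbours ≥ 1, adopts the app.
  Lee: 1 of 2 neighbours < 2, not yet.
  Mo: 1 of 1 neighbours ≥ 1, adopts the app.
Round 3 — no new adoptions; cascade stops.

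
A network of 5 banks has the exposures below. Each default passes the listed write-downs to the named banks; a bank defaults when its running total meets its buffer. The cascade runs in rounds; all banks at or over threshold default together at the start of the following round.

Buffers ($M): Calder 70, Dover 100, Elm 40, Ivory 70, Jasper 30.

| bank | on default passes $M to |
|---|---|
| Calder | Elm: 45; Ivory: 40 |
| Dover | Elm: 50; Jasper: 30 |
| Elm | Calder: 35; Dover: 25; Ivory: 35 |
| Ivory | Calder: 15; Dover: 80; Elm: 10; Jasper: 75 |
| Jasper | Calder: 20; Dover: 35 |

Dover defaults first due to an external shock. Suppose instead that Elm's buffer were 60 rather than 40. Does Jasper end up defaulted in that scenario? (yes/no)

yes

With Elm's buffer at 60:
Round 1 — Dover defaults (initial).
  Elm: +50 → 50 < 60
  Jasper: +30 → 30 ≥ 30
Round 2 — Jasper defaults.
  Calder: +20 → 20 < 70
No further defaults.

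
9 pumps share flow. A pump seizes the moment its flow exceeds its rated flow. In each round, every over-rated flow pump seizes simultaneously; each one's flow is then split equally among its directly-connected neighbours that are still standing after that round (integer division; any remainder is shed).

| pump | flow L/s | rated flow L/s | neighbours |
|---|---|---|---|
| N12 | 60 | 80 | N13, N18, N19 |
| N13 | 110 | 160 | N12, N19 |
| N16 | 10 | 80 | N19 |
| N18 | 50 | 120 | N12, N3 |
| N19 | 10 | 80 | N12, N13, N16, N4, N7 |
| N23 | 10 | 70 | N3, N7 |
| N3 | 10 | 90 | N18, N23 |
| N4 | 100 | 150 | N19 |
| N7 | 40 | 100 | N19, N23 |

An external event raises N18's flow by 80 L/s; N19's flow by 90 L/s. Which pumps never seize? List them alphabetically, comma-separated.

Round 1 — N18 at 130 > 120; N19 at 100 > 80. N18, N19 seize.
  N18 sheds 130 L/s to N12, N3: 65 each.
    N12: 60+65 = 125 > 80
    N3: 10+65 = 75 ≤ 90
  N19 sheds 100 L/s to N12, N13, N16, N4, N7: 20 each.
    N12: 125+20 = 145 > 80
    N13: 110+20 = 130 ≤ 160
    N16: 10+20 = 30 ≤ 80
    N4: 100+20 = 120 ≤ 150
    N7: 40+20 = 60 ≤ 100
Round 2 — N12 seizes.
  N12 sheds 145 L/s to N13: 145 each.
    N13: 130+145 = 275 > 160
Round 3 — N13 seizes.
  N13 sheds 275 L/s: no online neighbours, lost.
No further seizures.

N16, N23, N3, N4, N7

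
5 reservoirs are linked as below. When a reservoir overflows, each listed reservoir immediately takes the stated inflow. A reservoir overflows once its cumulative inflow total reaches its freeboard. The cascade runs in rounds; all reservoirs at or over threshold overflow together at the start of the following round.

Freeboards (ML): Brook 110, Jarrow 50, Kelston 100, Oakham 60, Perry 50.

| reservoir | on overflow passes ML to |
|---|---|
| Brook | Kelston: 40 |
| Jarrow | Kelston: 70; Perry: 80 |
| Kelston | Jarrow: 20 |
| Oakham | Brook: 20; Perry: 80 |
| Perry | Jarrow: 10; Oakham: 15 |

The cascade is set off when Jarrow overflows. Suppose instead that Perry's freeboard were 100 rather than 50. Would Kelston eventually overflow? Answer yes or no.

With Perry's freeboard at 100:
Round 1 — Jarrow overflows (initial).
  Kelston: +70 → 70 < 100
  Perry: +80 → 80 < 100
No further overflows.

no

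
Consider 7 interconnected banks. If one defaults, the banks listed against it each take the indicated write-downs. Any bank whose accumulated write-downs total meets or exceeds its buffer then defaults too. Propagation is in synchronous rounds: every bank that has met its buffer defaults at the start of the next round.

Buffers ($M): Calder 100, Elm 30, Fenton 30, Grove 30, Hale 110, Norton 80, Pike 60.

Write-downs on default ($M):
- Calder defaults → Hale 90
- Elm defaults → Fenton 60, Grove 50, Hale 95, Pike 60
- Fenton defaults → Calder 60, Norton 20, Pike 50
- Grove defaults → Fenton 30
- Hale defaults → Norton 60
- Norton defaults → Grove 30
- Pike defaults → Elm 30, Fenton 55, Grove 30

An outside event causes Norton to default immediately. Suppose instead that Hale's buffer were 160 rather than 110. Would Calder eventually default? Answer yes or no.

With Hale's buffer at 160:
Round 1 — Norton defaults (initial).
  Grove: +30 → 30 ≥ 30
Round 2 — Grove defaults.
  Fenton: +30 → 30 ≥ 30
Round 3 — Fenton defaults.
  Calder: +60 → 60 < 100
  Pike: +50 → 50 < 60
No further defaults.

no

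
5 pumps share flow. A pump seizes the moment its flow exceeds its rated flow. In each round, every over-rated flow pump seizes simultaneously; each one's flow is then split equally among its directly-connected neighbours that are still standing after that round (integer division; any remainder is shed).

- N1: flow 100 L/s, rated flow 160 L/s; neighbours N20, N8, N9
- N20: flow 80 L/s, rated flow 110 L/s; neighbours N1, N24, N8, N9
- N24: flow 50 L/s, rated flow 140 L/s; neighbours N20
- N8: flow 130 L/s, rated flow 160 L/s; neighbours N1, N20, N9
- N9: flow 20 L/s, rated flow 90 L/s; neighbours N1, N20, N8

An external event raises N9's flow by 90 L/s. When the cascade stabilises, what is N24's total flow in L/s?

Round 1 — N9 at 110 > 90. N9 seizes.
  N9 sheds 110 L/s to N1, N20, N8: 36 each (2 lost).
    N1: 100+36 = 136 ≤ 160
    N20: 80+36 = 116 > 110
    N8: 130+36 = 166 > 160
Round 2 — N20, N8 seize.
  N20 sheds 116 L/s to N1, N24: 58 each.
    N1: 136+58 = 194 > 160
    N24: 50+58 = 108 ≤ 140
  N8 sheds 166 L/s to N1: 166 each.
    N1: 194+166 = 360 > 160
Round 3 — N1 seizes.
  N1 sheds 360 L/s: no online neighbours, lost.
No further seizures.

108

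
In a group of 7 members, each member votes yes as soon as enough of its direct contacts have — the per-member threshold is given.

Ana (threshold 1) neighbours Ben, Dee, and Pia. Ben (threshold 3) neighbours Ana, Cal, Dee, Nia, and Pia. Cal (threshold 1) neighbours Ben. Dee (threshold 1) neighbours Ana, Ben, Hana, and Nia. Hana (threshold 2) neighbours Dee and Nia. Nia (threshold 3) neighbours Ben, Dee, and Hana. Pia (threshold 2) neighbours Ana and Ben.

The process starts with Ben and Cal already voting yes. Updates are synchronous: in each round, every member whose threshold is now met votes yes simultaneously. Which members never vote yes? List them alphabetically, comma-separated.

Round 1 — Ben, Cal vote yes (initial).
Round 2 — checking thresholds:
  Ana: 1 of 3 neighbours ≥ 1, votes yes.
  Dee: 1 of 4 neighbours ≥ 1, votes yes.
  Nia: 1 of 3 neighbours < 3, holds.
  Pia: 1 of 2 neighbours < 2, holds.
Round 3 — checking thresholds:
  Hana: 1 of 2 neighbours < 2, holds.
  Nia: 2 of 3 neighbours < 3, holds.
  Pia: 2 of 2 neighbours ≥ 2, votes yes.
Round 4 — no new yes votes; cascade stops.

Hana, Nia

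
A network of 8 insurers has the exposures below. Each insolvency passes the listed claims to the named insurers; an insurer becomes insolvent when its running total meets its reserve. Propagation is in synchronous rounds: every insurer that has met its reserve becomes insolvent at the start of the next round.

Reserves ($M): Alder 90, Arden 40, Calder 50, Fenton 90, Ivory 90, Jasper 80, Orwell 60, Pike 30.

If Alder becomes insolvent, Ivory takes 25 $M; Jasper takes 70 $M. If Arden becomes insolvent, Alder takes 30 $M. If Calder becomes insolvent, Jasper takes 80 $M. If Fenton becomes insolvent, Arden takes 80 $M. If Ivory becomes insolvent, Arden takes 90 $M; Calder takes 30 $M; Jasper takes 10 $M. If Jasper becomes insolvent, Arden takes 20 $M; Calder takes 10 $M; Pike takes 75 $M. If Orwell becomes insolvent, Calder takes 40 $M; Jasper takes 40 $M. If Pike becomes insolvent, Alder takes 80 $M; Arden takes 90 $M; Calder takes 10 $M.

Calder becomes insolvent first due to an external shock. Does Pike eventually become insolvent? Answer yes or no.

Round 1 — Calder becomes insolvent (initial).
  Jasper: +80 → 80 ≥ 80
Round 2 — Jasper becomes insolvent.
  Arden: +20 → 20 < 40
  Pike: +75 → 75 ≥ 30
Round 3 — Pike becomes insolvent.
  Alder: +80 → 80 < 90
  Arden: +90 → 110 ≥ 40
Round 4 — Arden becomes insolvent.
  Alder: +30 → 110 ≥ 90
Round 5 — Alder becomes insolvent.
  Ivory: +25 → 25 < 90
No further insolvencies.

yes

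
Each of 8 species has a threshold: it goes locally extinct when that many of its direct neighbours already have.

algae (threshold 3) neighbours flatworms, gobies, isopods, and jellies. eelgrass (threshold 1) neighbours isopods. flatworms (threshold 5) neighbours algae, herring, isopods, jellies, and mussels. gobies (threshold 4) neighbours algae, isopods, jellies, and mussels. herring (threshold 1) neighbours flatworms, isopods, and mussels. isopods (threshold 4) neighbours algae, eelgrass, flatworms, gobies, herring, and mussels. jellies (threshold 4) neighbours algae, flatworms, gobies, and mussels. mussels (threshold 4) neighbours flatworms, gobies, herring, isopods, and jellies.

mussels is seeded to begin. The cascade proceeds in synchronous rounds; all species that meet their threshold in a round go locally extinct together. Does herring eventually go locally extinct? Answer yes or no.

yes

Round 1 — mussels goes locally extinct (initial).
Round 2 — checking thresholds:
  flatworms: 1 of 5 neighbours < 5, below threshold.
  gobies: 1 of 4 neighbours < 4, below threshold.
  herring: 1 of 3 neighbours ≥ 1, goes locally extinct.
  isopods: 1 of 6 neighbours < 4, below threshold.
  jellies: 1 of 4 neighbours < 4, below threshold.
Round 3 — no new extinctions; cascade stops.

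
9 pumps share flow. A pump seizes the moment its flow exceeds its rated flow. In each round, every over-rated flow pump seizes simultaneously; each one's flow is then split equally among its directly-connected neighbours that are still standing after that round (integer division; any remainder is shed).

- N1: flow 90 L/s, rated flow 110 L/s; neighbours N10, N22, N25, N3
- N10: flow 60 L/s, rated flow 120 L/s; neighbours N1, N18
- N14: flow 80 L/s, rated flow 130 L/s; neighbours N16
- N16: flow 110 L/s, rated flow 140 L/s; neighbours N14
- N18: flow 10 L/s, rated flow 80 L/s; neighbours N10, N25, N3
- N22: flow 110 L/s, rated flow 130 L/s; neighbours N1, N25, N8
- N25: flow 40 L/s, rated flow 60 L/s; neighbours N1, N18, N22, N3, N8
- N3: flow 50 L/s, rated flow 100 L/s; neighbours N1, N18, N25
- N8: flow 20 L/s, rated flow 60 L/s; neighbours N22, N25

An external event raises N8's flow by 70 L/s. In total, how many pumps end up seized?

Round 1 — N8 at 90 > 60. N8 seizes.
  N8 sheds 90 L/s to N22, N25: 45 each.
    N22: 110+45 = 155 > 130
    N25: 40+45 = 85 > 60
Round 2 — N22, N25 seize.
  N22 sheds 155 L/s to N1: 155 each.
    N1: 90+155 = 245 > 110
  N25 sheds 85 L/s to N1, N18, N3: 28 each (1 lost).
    N1: 245+28 = 273 > 110
    N18: 10+28 = 38 ≤ 80
    N3: 50+28 = 78 ≤ 100
Round 3 — N1 seizes.
  N1 sheds 273 L/s to N10, N3: 136 each (1 lost).
    N10: 60+136 = 196 > 120
    N3: 78+136 = 214 > 100
Round 4 — N10, N3 seize.
  N10 sheds 196 L/s to N18: 196 each.
    N18: 38+196 = 234 > 80
  N3 sheds 214 L/s to N18: 214 each.
    N18: 234+214 = 448 > 80
Round 5 — N18 seizes.
  N18 sheds 448 L/s: no online neighbours, lost.
No further seizures.

7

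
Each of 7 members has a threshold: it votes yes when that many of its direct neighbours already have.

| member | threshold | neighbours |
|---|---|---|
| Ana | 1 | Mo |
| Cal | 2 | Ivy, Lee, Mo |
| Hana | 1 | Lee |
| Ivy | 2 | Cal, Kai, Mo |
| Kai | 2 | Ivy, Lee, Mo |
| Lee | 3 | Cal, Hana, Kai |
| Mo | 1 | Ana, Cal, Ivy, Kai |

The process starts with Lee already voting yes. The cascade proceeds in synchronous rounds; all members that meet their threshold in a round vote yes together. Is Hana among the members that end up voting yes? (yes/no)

yes

Round 1 — Lee votes yes (initial).
Round 2 — checking thresholds:
  Cal: 1 of 3 neighbours < 2, holds.
  Hana: 1 of 1 neighbours ≥ 1, votes yes.
  Kai: 1 of 3 neighbours < 2, holds.
Round 3 — no new yes votes; cascade stops.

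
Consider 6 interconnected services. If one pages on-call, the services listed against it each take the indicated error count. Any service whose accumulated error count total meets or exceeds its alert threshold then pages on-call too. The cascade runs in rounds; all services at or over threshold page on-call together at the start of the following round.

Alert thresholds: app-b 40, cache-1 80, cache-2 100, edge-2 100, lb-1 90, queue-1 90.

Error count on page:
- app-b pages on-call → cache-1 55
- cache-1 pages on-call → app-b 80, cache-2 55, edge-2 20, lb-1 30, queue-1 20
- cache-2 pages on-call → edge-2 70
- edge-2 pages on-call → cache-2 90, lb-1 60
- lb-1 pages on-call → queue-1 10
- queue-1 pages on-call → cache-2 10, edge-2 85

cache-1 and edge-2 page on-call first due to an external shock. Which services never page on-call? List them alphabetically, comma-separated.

Round 1 — cache-1, edge-2 page on-call (initial).
  app-b: +80 → 80 ≥ 40
  cache-2: +55+90 → 145 ≥ 100
  lb-1: +30+60 → 90 ≥ 90
  queue-1: +20 → 20 < 90
Round 2 — app-b, cache-2, lb-1 page on-call.
  queue-1: +10 → 30 < 90
No further pages.

queue-1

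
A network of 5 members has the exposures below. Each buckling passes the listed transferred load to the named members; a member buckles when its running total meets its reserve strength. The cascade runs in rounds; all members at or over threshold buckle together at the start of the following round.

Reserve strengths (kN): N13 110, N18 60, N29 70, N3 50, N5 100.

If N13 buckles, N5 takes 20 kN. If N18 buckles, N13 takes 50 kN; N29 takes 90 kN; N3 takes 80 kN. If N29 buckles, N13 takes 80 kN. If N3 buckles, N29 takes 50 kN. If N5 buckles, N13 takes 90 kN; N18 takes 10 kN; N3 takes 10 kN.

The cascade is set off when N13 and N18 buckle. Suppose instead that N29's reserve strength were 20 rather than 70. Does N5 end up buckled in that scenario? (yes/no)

no

With N29's reserve strength at 20:
Round 1 — N13, N18 buckle (initial).
  N29: +90 → 90 ≥ 20
  N3: +80 → 80 ≥ 50
  N5: +20 → 20 < 100
Round 2 — N29, N3 buckle.
No further bucklings.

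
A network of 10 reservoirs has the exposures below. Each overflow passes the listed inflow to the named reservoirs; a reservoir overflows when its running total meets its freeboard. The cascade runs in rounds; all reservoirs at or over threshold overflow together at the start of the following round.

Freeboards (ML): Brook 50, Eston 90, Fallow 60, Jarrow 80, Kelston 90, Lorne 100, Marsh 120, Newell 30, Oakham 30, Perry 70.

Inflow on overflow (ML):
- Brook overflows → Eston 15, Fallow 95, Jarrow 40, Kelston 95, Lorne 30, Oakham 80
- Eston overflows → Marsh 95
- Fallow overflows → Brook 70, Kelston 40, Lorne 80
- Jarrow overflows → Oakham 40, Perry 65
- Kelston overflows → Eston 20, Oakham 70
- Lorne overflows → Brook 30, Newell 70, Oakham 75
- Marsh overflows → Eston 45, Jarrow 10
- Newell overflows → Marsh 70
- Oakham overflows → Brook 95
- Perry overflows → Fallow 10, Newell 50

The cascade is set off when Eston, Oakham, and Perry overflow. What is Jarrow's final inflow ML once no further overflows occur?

Round 1 — Eston, Oakham, Perry overflow (initial).
  Brook: +95 → 95 ≥ 50
  Fallow: +10 → 10 < 60
  Marsh: +95 → 95 < 120
  Newell: +50 → 50 ≥ 30
Round 2 — Brook, Newell overflow.
  Fallow: +95 → 105 ≥ 60
  Jarrow: +40 → 40 < 80
  Kelston: +95 → 95 ≥ 90
  Lorne: +30 → 30 < 100
  Marsh: +70 → 165 ≥ 120
Round 3 — Fallow, Kelston, Marsh overflow.
  Jarrow: +10 → 50 < 80
  Lorne: +80 → 110 ≥ 100
Round 4 — Lorne overflows.
No further overflows.

50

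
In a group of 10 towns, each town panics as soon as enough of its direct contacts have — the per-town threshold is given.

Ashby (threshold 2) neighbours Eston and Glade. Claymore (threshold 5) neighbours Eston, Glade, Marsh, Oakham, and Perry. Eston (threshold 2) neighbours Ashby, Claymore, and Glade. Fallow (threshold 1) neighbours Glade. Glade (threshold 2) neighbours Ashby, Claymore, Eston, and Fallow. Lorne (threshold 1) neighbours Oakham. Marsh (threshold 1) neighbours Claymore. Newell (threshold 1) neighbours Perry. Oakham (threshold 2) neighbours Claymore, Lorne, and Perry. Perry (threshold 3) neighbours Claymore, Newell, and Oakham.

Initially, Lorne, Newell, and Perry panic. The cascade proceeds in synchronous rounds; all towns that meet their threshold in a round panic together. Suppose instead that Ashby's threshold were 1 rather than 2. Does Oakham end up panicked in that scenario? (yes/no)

With Ashby's threshold at 1:
Round 1 — Lorne, Newell, Perry panic (initial).
Round 2 — checking thresholds:
  Claymore: 1 of 5 neighbours < 5, not yet.
  Oakham: 2 of 3 neighbours ≥ 2, panics.
Round 3 — no new panics; cascade stops.

yes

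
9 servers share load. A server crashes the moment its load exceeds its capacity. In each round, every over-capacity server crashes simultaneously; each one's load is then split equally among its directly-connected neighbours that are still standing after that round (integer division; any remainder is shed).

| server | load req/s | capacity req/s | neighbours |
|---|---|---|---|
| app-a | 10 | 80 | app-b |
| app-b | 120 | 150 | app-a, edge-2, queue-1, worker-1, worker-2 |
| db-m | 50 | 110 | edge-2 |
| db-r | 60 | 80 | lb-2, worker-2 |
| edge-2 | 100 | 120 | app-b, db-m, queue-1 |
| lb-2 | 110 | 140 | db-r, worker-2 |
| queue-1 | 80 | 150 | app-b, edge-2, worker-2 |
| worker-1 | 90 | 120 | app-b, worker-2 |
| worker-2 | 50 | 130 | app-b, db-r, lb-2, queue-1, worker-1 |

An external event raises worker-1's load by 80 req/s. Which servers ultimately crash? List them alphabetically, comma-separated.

app-b, db-m, db-r, edge-2, lb-2, queue-1, worker-1, worker-2

Round 1 — worker-1 at 170 > 120. worker-1 crashes.
  worker-1 sheds 170 req/s to app-b, worker-2: 85 each.
    app-b: 120+85 = 205 > 150
    worker-2: 50+85 = 135 > 130
Round 2 — app-b, worker-2 crash.
  app-b sheds 205 req/s to app-a, edge-2, queue-1: 68 each (1 lost).
    app-a: 10+68 = 78 ≤ 80
    edge-2: 100+68 = 168 > 120
    queue-1: 80+68 = 148 ≤ 150
  worker-2 sheds 135 req/s to db-r, lb-2, queue-1: 45 each.
    db-r: 60+45 = 105 > 80
    lb-2: 110+45 = 155 > 140
    queue-1: 148+45 = 193 > 150
Round 3 — db-r, edge-2, lb-2, queue-1 crash.
  db-r sheds 105 req/s: no online neighbours, lost.
  edge-2 sheds 168 req/s to db-m: 168 each.
    db-m: 50+168 = 218 > 110
  lb-2 sheds 155 req/s: no online neighbours, lost.
  queue-1 sheds 193 req/s: no online neighbours, lost.
Round 4 — db-m crashes.
  db-m sheds 218 req/s: no online neighbours, lost.
No further crashes.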